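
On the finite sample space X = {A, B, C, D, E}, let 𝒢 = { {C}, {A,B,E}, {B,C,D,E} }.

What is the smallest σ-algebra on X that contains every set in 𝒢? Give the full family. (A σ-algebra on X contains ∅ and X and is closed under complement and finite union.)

Seed the family with 𝒢 together with ∅ and X: { {}, {C}, {A,B,E}, {B,C,D,E}, X }.
Iteration 1 (4 new):
  {A}  = ᶜ of {B,C,D,E}
  {C,D}  = ᶜ of {A,B,E}
  {A,B,C,E}  = {C} ∪ {A,B,E}
  {A,B,D,E}  = ᶜ of {C}
  |family| = 9
Iteration 2. New:
  {D}  = ᶜ of {A,B,C,E}
  {A,C}  = {C} ∪ {A}
  {A,C,D}  = {C,D} ∪ {A}
  |family| = 12
Iteration 3: +3 →
  {A,D}  = {D} ∪ {A}
  {B,E}  = ᶜ of {A,C,D}
  {B,D,E}  = ᶜ of {A,C}
  |family| = 15
Iteration 4. New:
  {B,C,E}  = ᶜ of {A,D}
  |family| = 16
Iteration 5: no new sets; the family is a σ-algebra.

σ(𝒢) = { {}, {A}, {C}, {D}, {A,C}, {A,D}, {B,E}, {C,D}, {A,B,E}, {A,C,D}, {B,C,E}, {B,D,E}, {A,B,C,E}, {A,B,D,E}, {B,C,D,E}, X }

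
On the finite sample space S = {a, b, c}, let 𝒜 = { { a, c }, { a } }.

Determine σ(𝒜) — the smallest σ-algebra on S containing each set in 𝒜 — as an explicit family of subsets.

Answer: σ(𝒜) = { {  }, { a }, { b }, { c }, { a, b }, { a, c }, { b, c }, S }

Check:
Start: 𝒜 ∪ {∅, S} = { {  }, { a }, { a, c }, S }.
Pass 1 adds 2:
  { b }  = ᶜ of { a, c }
  { b, c }  = ᶜ of { a }
  |family| = 6
Pass 2 adds 1:
  { a, b }  = { b } ∪ { a }
  |family| = 7
Pass 3: 1 new —
  { c }  = ᶜ of { a, b }
  |family| = 8
After Pass 4 the family is unchanged; done.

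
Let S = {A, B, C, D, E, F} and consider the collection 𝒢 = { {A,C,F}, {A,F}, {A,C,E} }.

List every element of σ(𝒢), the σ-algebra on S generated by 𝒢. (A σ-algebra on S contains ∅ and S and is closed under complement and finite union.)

Start: 𝒢 ∪ {∅, S} = { ∅, {A,F}, {A,C,E}, {A,C,F}, S }.
Pass 1. New:
  {B,D,E}  = S∖{A,C,F}
  {B,D,F}  = S∖{A,C,E}
  {A,C,E,F}  = {A,C,F} ∪ {A,C,E}
  {B,C,D,E}  = S∖{A,F}
  [9 total]
Pass 2: +7 →
  {B,D}  = S∖{A,C,E,F}
  {A,B,D,F}  = {B,D,F} ∪ {A,F}
  {B,D,E,F}  = {B,D,F} ∪ {B,D,E}
  {A,B,C,D,E}  = {A,C,E} ∪ {B,C,D,E}
  {A,B,C,D,F}  = {B,D,F} ∪ {A,C,F}
  {A,B,D,E,F}  = {A,F} ∪ {B,D,E}
  {B,C,D,E,F}  = {B,D,F} ∪ {B,C,D,E}
  [16 total]
Pass 3. New:
  {A}  = S∖{B,C,D,E,F}
  {C}  = S∖{A,B,D,E,F}
  {E}  = S∖{A,B,C,D,F}
  {F}  = S∖{A,B,C,D,E}
  {A,C}  = S∖{B,D,E,F}
  {C,E}  = S∖{A,B,D,F}
  [22 total]
Pass 4 adds 10:
  {A,E}  = {E} ∪ {A}
  {C,F}  = {F} ∪ {C}
  {E,F}  = {F} ∪ {E}
  {A,B,D}  = {B,D} ∪ {A}
  {A,E,F}  = {A,F} ∪ {E}
  {B,C,D}  = {C} ∪ {B,D}
  {C,E,F}  = {F} ∪ {C,E}
  {A,B,C,D}  = {A,C} ∪ {B,D}
  {A,B,D,E}  = {B,D,E} ∪ {A}
  {B,C,D,F}  = {B,D,F} ∪ {C}
  [32 total]
Pass 5: already closed under ᶜ and ∪.

σ(𝒢) = { ∅, {A}, {C}, {E}, {F}, {A,C}, {A,E}, {A,F}, {B,D}, {C,E}, {C,F}, {E,F}, {A,B,D}, {A,C,E}, {A,C,F}, {A,E,F}, {B,C,D}, {B,D,E}, {B,D,F}, {C,E,F}, {A,B,C,D}, {A,B,D,E}, {A,B,D,F}, {A,C,E,F}, {B,C,D,E}, {B,C,D,F}, {B,D,E,F}, {A,B,C,D,E}, {A,B,C,D,F}, {A,B,D,E,F}, {B,C,D,E,F}, S }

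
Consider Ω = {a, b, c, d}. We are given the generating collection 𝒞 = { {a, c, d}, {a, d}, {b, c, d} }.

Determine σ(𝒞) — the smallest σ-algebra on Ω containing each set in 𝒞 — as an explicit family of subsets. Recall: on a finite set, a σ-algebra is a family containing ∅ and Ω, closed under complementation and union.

σ(𝒞) = { ∅, {a}, {b}, {c}, {d}, {a, b}, {a, c}, {a, d}, {b, c}, {b, d}, {c, d}, {a, b, c}, {a, b, d}, {a, c, d}, {b, c, d}, Ω }

Working:
Initial family (5 sets): { ∅, {a, d}, {a, c, d}, {b, c, d}, Ω }.
Step 1 adds 3:
  {a}  = Ω∖{b, c, d}
  {b}  = Ω∖{a, c, d}
  {b, c}  = Ω∖{a, d}
  [8 total]
Step 2: +3 →
  {a, b}  = {b} ∪ {a}
  {a, b, c}  = {b, c} ∪ {a}
  {a, b, d}  = {b} ∪ {a, d}
  [11 total]
Step 3. New:
  {c}  = Ω∖{a, b, d}
  {d}  = Ω∖{a, b, c}
  {c, d}  = Ω∖{a, b}
  [14 total]
Step 4. New:
  {a, c}  = {c} ∪ {a}
  {b, d}  = {d} ∪ {b}
  [16 total]
Step 5: closed — nothing new.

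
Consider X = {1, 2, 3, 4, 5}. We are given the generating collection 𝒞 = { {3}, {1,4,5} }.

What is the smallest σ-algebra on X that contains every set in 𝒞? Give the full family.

Initial family (4 sets): { {}, {3}, {1,4,5}, X }.
Step 1: +3 →
  {2,3}  = {1,4,5}ᶜ
  {1,2,4,5}  = {3}ᶜ
  {1,3,4,5}  = {3} ∪ {1,4,5}
  — 7 sets.
Step 2: 1 new —
  {2}  = {1,3,4,5}ᶜ
  — 8 sets.
Step 3 adds nothing — fixpoint reached.

Hence σ(𝒞) has 8 members: { {}, {2}, {3}, {2,3}, {1,4,5}, {1,2,4,5}, {1,3,4,5}, X }.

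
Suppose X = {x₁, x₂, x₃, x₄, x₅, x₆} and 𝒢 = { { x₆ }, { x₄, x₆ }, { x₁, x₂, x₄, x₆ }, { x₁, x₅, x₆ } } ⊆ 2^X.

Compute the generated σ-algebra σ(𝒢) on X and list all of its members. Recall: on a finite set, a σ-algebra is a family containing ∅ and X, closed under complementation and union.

Answer: σ(𝒢) = { {}, { x₁ }, { x₂ }, { x₃ }, { x₄ }, { x₅ }, { x₆ }, { x₁, x₂ }, { x₁, x₃ }, { x₁, x₄ }, { x₁, x₅ }, { x₁, x₆ }, { x₂, x₃ }, { x₂, x₄ }, { x₂, x₅ }, { x₂, x₆ }, { x₃, x₄ }, { x₃, x₅ }, { x₃, x₆ }, { x₄, x₅ }, { x₄, x₆ }, { x₅, x₆ }, { x₁, x₂, x₃ }, { x₁, x₂, x₄ }, { x₁, x₂, x₅ }, { x₁, x₂, x₆ }, { x₁, x₃, x₄ }, { x₁, x₃, x₅ }, { x₁, x₃, x₆ }, { x₁, x₄, x₅ }, { x₁, x₄, x₆ }, { x₁, x₅, x₆ }, { x₂, x₃, x₄ }, { x₂, x₃, x₅ }, { x₂, x₃, x₆ }, { x₂, x₄, x₅ }, { x₂, x₄, x₆ }, { x₂, x₅, x₆ }, { x₃, x₄, x₅ }, { x₃, x₄, x₆ }, { x₃, x₅, x₆ }, { x₄, x₅, x₆ }, { x₁, x₂, x₃, x₄ }, { x₁, x₂, x₃, x₅ }, { x₁, x₂, x₃, x₆ }, { x₁, x₂, x₄, x₅ }, { x₁, x₂, x₄, x₆ }, { x₁, x₂, x₅, x₆ }, { x₁, x₃, x₄, x₅ }, { x₁, x₃, x₄, x₆ }, { x₁, x₃, x₅, x₆ }, { x₁, x₄, x₅, x₆ }, { x₂, x₃, x₄, x₅ }, { x₂, x₃, x₄, x₆ }, { x₂, x₃, x₅, x₆ }, { x₂, x₄, x₅, x₆ }, { x₃, x₄, x₅, x₆ }, { x₁, x₂, x₃, x₄, x₅ }, { x₁, x₂, x₃, x₄, x₆ }, { x₁, x₂, x₃, x₅, x₆ }, { x₁, x₂, x₄, x₅, x₆ }, { x₁, x₃, x₄, x₅, x₆ }, { x₂, x₃, x₄, x₅, x₆ }, X }

Check:
Begin from { {}, { x₆ }, { x₄, x₆ }, { x₁, x₅, x₆ }, { x₁, x₂, x₄, x₆ }, X } (that is, 𝒢 plus ∅ and X).
Step 1 (6 new):
  { x₃, x₅ }  = ᶜ of { x₁, x₂, x₄, x₆ }
  { x₂, x₃, x₄ }  = ᶜ of { x₁, x₅, x₆ }
  { x₁, x₂, x₃, x₅ }  = ᶜ of { x₄, x₆ }
  { x₁, x₄, x₅, x₆ }  = { x₁, x₅, x₆ } ∪ { x₄, x₆ }
  { x₁, x₂, x₃, x₄, x₅ }  = ᶜ of { x₆ }
  { x₁, x₂, x₄, x₅, x₆ }  = { x₁, x₂, x₄, x₆ } ∪ { x₁, x₅, x₆ }
  [12 total]
Step 2 adds 10:
  { x₃ }  = ᶜ of { x₁, x₂, x₄, x₅, x₆ }
  { x₂, x₃ }  = ᶜ of { x₁, x₄, x₅, x₆ }
  { x₃, x₅, x₆ }  = { x₆ } ∪ { x₃, x₅ }
  { x₁, x₃, x₅, x₆ }  = { x₁, x₅, x₆ } ∪ { x₃, x₅ }
  { x₂, x₃, x₄, x₅ }  = { x₂, x₃, x₄ } ∪ { x₃, x₅ }
  { x₂, x₃, x₄, x₆ }  = { x₂, x₃, x₄ } ∪ { x₆ }
  { x₃, x₄, x₅, x₆ }  = { x₃, x₅ } ∪ { x₄, x₆ }
  { x₁, x₂, x₃, x₄, x₆ }  = { x₁, x₂, x₄, x₆ } ∪ { x₂, x₃, x₄ }
  { x₁, x₂, x₃, x₅, x₆ }  = { x₆ } ∪ { x₁, x₂, x₃, x₅ }
  { x₁, x₃, x₄, x₅, x₆ }  = { x₁, x₄, x₅, x₆ } ∪ { x₃, x₅ }
  [22 total]
Step 3: 14 new —
  { x₂ }  = ᶜ of { x₁, x₃, x₄, x₅, x₆ }
  { x₄ }  = ᶜ of { x₁, x₂, x₃, x₅, x₆ }
  { x₅ }  = ᶜ of { x₁, x₂, x₃, x₄, x₆ }
  { x₁, x₂ }  = ᶜ of { x₃, x₄, x₅, x₆ }
  { x₁, x₅ }  = ᶜ of { x₂, x₃, x₄, x₆ }
  { x₁, x₆ }  = ᶜ of { x₂, x₃, x₄, x₅ }
  { x₂, x₄ }  = ᶜ of { x₁, x₃, x₅, x₆ }
  { x₃, x₆ }  = { x₆ } ∪ { x₃ }
  { x₁, x₂, x₄ }  = ᶜ of { x₃, x₅, x₆ }
  { x₂, x₃, x₅ }  = { x₃, x₅ } ∪ { x₂, x₃ }
  { x₂, x₃, x₆ }  = { x₆ } ∪ { x₂, x₃ }
  { x₃, x₄, x₆ }  = { x₄, x₆ } ∪ { x₃ }
  { x₂, x₃, x₅, x₆ }  = { x₂, x₃ } ∪ { x₃, x₅, x₆ }
  { x₂, x₃, x₄, x₅, x₆ }  = { x₃, x₅ } ∪ { x₂, x₃, x₄, x₆ }
  [36 total]
Step 4: 23 new —
  { x₁ }  = ᶜ of { x₂, x₃, x₄, x₅, x₆ }
  { x₁, x₄ }  = ᶜ of { x₂, x₃, x₅, x₆ }
  { x₂, x₅ }  = { x₂ } ∪ { x₅ }
  { x₂, x₆ }  = { x₂ } ∪ { x₆ }
  { x₃, x₄ }  = { x₃ } ∪ { x₄ }
  { x₄, x₅ }  = { x₅ } ∪ { x₄ }
  { x₅, x₆ }  = { x₆ } ∪ { x₅ }
  { x₁, x₂, x₃ }  = { x₁, x₂ } ∪ { x₃ }
  { x₁, x₂, x₅ }  = ᶜ of { x₃, x₄, x₆ }
  { x₁, x₂, x₆ }  = { x₁, x₂ } ∪ { x₁, x₆ }
  { x₁, x₃, x₅ }  = { x₃ } ∪ { x₁, x₅ }
  { x₁, x₃, x₆ }  = { x₁, x₆ } ∪ { x₃ }
  { x₁, x₄, x₅ }  = ᶜ of { x₂, x₃, x₆ }
  { x₁, x₄, x₆ }  = ᶜ of { x₂, x₃, x₅ }
  { x₂, x₄, x₅ }  = { x₅ } ∪ { x₂, x₄ }
  { x₂, x₄, x₆ }  = { x₂ } ∪ { x₄, x₆ }
  { x₃, x₄, x₅ }  = { x₄ } ∪ { x₃, x₅ }
  { x₄, x₅, x₆ }  = { x₅ } ∪ { x₄, x₆ }
  { x₁, x₂, x₃, x₄ }  = { x₁, x₂ } ∪ { x₂, x₃, x₄ }
  { x₁, x₂, x₃, x₆ }  = { x₁, x₂ } ∪ { x₂, x₃, x₆ }
  { x₁, x₂, x₄, x₅ }  = ᶜ of { x₃, x₆ }
  { x₁, x₂, x₅, x₆ }  = { x₁, x₂ } ∪ { x₁, x₅, x₆ }
  { x₁, x₃, x₄, x₆ }  = { x₁, x₆ } ∪ { x₃, x₄, x₆ }
  [59 total]
Step 5 adds 5:
  { x₁, x₃ }  = { x₃ } ∪ { x₁ }
  { x₁, x₃, x₄ }  = { x₃, x₄ } ∪ { x₁, x₄ }
  { x₂, x₅, x₆ }  = { x₂, x₅ } ∪ { x₅, x₆ }
  { x₁, x₃, x₄, x₅ }  = ᶜ of { x₂, x₆ }
  { x₂, x₄, x₅, x₆ }  = { x₂, x₄, x₆ } ∪ { x₂, x₅ }
  [64 total]
Step 6 adds nothing — fixpoint reached.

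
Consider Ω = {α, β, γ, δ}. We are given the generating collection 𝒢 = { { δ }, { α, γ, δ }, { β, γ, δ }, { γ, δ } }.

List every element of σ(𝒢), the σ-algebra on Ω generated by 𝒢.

Seed the family with 𝒢 together with ∅ and Ω: { ∅, { δ }, { γ, δ }, { α, γ, δ }, { β, γ, δ }, Ω }.
Pass 1. New:
  { α }  = complement { β, γ, δ }
  { β }  = complement { α, γ, δ }
  { α, β }  = complement { γ, δ }
  { α, β, γ }  = complement { δ }
  (now 10)
Pass 2. New:
  { α, δ }  = { δ } ∪ { α }
  { β, δ }  = { β } ∪ { δ }
  { α, β, δ }  = { α, β } ∪ { δ }
  (now 13)
Pass 3: +3 →
  { γ }  = complement { α, β, δ }
  { α, γ }  = complement { β, δ }
  { β, γ }  = complement { α, δ }
  (now 16)
Pass 4: no new sets; the family is a σ-algebra.

Hence σ(𝒢) has 16 members: { ∅, { α }, { β }, { γ }, { δ }, { α, β }, { α, γ }, { α, δ }, { β, γ }, { β, δ }, { γ, δ }, { α, β, γ }, { α, β, δ }, { α, γ, δ }, { β, γ, δ }, Ω }.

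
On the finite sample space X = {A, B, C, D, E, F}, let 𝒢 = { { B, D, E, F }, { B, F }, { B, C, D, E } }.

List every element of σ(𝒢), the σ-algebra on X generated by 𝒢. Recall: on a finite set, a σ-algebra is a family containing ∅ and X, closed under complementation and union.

Seed the family with 𝒢 together with ∅ and X: { {  }, { B, F }, { B, C, D, E }, { B, D, E, F }, X }.
Iteration 1. New:
  { A, C }  = X∖{ B, D, E, F }
  { A, F }  = X∖{ B, C, D, E }
  { A, C, D, E }  = X∖{ B, F }
  { B, C, D, E, F }  = { B, D, E, F } ∪ { B, C, D, E }
  — 9 sets.
Iteration 2. New:
  { A }  = X∖{ B, C, D, E, F }
  { A, B, F }  = { A, F } ∪ { B, F }
  { A, C, F }  = { A, F } ∪ { A, C }
  { A, B, C, F }  = { B, F } ∪ { A, C }
  { A, B, C, D, E }  = { B, C, D, E } ∪ { A, C, D, E }
  { A, B, D, E, F }  = { A, F } ∪ { B, D, E, F }
  { A, C, D, E, F }  = { A, F } ∪ { A, C, D, E }
  — 16 sets.
Iteration 3: 6 new —
  { B }  = X∖{ A, C, D, E, F }
  { C }  = X∖{ A, B, D, E, F }
  { F }  = X∖{ A, B, C, D, E }
  { D, E }  = X∖{ A, B, C, F }
  { B, D, E }  = X∖{ A, C, F }
  { C, D, E }  = X∖{ A, B, F }
  — 22 sets.
Iteration 4 (10 new):
  { A, B }  = { B } ∪ { A }
  { B, C }  = { B } ∪ { C }
  { C, F }  = { F } ∪ { C }
  { A, B, C }  = { B } ∪ { A, C }
  { A, D, E }  = { D, E } ∪ { A }
  { B, C, F }  = { B, F } ∪ { C }
  { D, E, F }  = { F } ∪ { D, E }
  { A, B, D, E }  = { B, D, E } ∪ { A }
  { A, D, E, F }  = { A, F } ∪ { D, E }
  { C, D, E, F }  = { C, D, E } ∪ { F }
  — 32 sets.
Iteration 5: closed — nothing new.

Therefore σ(𝒢) = { {  }, { A }, { B }, { C }, { F }, { A, B }, { A, C }, { A, F }, { B, C }, { B, F }, { C, F }, { D, E }, { A, B, C }, { A, B, F }, { A, C, F }, { A, D, E }, { B, C, F }, { B, D, E }, { C, D, E }, { D, E, F }, { A, B, C, F }, { A, B, D, E }, { A, C, D, E }, { A, D, E, F }, { B, C, D, E }, { B, D, E, F }, { C, D, E, F }, { A, B, C, D, E }, { A, B, D, E, F }, { A, C, D, E, F }, { B, C, D, E, F }, X } (|σ(𝒢)| = 32).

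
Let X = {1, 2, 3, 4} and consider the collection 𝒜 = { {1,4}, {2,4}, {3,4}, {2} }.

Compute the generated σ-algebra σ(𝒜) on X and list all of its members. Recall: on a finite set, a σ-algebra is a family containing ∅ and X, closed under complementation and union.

Begin from { {}, {2}, {1,4}, {2,4}, {3,4}, X } (that is, 𝒜 plus ∅ and X).
Iteration 1. New:
  {1,2}  = ᶜ of {3,4}
  {1,3}  = ᶜ of {2,4}
  {2,3}  = ᶜ of {1,4}
  {1,2,4}  = {1,4} ∪ {2}
  {1,3,4}  = ᶜ of {2}
  {2,3,4}  = {3,4} ∪ {2}
  |family| = 12
Iteration 2 (3 new):
  {1}  = ᶜ of {2,3,4}
  {3}  = ᶜ of {1,2,4}
  {1,2,3}  = {1,2} ∪ {2,3}
  |family| = 15
Iteration 3. New:
  {4}  = ᶜ of {1,2,3}
  |family| = 16
Iteration 4: already closed under ᶜ and ∪.

Therefore σ(𝒜) = { {}, {1}, {2}, {3}, {4}, {1,2}, {1,3}, {1,4}, {2,3}, {2,4}, {3,4}, {1,2,3}, {1,2,4}, {1,3,4}, {2,3,4}, X } (|σ(𝒜)| = 16).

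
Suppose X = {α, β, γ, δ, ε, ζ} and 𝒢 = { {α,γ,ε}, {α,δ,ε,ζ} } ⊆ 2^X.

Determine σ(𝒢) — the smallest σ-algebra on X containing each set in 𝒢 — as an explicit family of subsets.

σ(𝒢) (16 sets): { {}, {β}, {γ}, {α,ε}, {β,γ}, {δ,ζ}, {α,β,ε}, {α,γ,ε}, {β,δ,ζ}, {γ,δ,ζ}, {α,β,γ,ε}, {α,δ,ε,ζ}, {β,γ,δ,ζ}, {α,β,δ,ε,ζ}, {α,γ,δ,ε,ζ}, X }

Working:
Start: 𝒢 ∪ {∅, X} = { {}, {α,γ,ε}, {α,δ,ε,ζ}, X }.
Iteration 1 adds 3:
  {β,γ}  = X∖{α,δ,ε,ζ}
  {β,δ,ζ}  = X∖{α,γ,ε}
  {α,γ,δ,ε,ζ}  = {α,γ,ε} ∪ {α,δ,ε,ζ}
  [7 total]
Iteration 2. New:
  {β}  = X∖{α,γ,δ,ε,ζ}
  {α,β,γ,ε}  = {β,γ} ∪ {α,γ,ε}
  {β,γ,δ,ζ}  = {β,δ,ζ} ∪ {β,γ}
  {α,β,δ,ε,ζ}  = {β,δ,ζ} ∪ {α,δ,ε,ζ}
  [11 total]
Iteration 3 adds 3:
  {γ}  = X∖{α,β,δ,ε,ζ}
  {α,ε}  = X∖{β,γ,δ,ζ}
  {δ,ζ}  = X∖{α,β,γ,ε}
  [14 total]
Iteration 4 adds 2:
  {α,β,ε}  = {α,ε} ∪ {β}
  {γ,δ,ζ}  = {γ} ∪ {δ,ζ}
  [16 total]
Iteration 5: no new sets; the family is a σ-algebra.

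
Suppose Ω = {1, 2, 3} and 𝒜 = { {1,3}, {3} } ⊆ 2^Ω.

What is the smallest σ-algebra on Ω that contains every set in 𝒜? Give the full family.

|σ(𝒜)| = 8.  σ(𝒜) = { {}, {1}, {2}, {3}, {1,2}, {1,3}, {2,3}, Ω }

Working:
Begin from { {}, {3}, {1,3}, Ω } (that is, 𝒜 plus ∅ and Ω).
Round 1. New:
  {2}  = complement {1,3}
  {1,2}  = complement {3}
Round 2 (1 new):
  {2,3}  = {3} ∪ {2}
Round 3 adds 1:
  {1}  = complement {2,3}
Round 4: closed — nothing new.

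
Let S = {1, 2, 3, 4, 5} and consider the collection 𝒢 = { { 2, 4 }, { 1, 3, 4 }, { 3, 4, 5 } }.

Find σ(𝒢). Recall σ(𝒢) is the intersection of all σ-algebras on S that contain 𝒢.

Answer: σ(𝒢) = { {  }, { 1 }, { 2 }, { 3 }, { 4 }, { 5 }, { 1, 2 }, { 1, 3 }, { 1, 4 }, { 1, 5 }, { 2, 3 }, { 2, 4 }, { 2, 5 }, { 3, 4 }, { 3, 5 }, { 4, 5 }, { 1, 2, 3 }, { 1, 2, 4 }, { 1, 2, 5 }, { 1, 3, 4 }, { 1, 3, 5 }, { 1, 4, 5 }, { 2, 3, 4 }, { 2, 3, 5 }, { 2, 4, 5 }, { 3, 4, 5 }, { 1, 2, 3, 4 }, { 1, 2, 3, 5 }, { 1, 2, 4, 5 }, { 1, 3, 4, 5 }, { 2, 3, 4, 5 }, S }

Working:
Begin from { {  }, { 2, 4 }, { 1, 3, 4 }, { 3, 4, 5 }, S } (that is, 𝒢 plus ∅ and S).
Round 1 adds 6:
  { 1, 2 }  = S∖{ 3, 4, 5 }
  { 2, 5 }  = S∖{ 1, 3, 4 }
  { 1, 3, 5 }  = S∖{ 2, 4 }
  { 1, 2, 3, 4 }  = { 1, 3, 4 } ∪ { 2, 4 }
  { 1, 3, 4, 5 }  = { 3, 4, 5 } ∪ { 1, 3, 4 }
  { 2, 3, 4, 5 }  = { 3, 4, 5 } ∪ { 2, 4 }
  |family| = 11
Round 2. New:
  { 1 }  = S∖{ 2, 3, 4, 5 }
  { 2 }  = S∖{ 1, 3, 4, 5 }
  { 5 }  = S∖{ 1, 2, 3, 4 }
  { 1, 2, 4 }  = { 1, 2 } ∪ { 2, 4 }
  { 1, 2, 5 }  = { 2, 5 } ∪ { 1, 2 }
  { 2, 4, 5 }  = { 2, 5 } ∪ { 2, 4 }
  { 1, 2, 3, 5 }  = { 2, 5 } ∪ { 1, 3, 5 }
  |family| = 18
Round 3. New:
  { 4 }  = S∖{ 1, 2, 3, 5 }
  { 1, 3 }  = S∖{ 2, 4, 5 }
  { 1, 5 }  = { 5 } ∪ { 1 }
  { 3, 4 }  = S∖{ 1, 2, 5 }
  { 3, 5 }  = S∖{ 1, 2, 4 }
  { 1, 2, 4, 5 }  = { 2, 5 } ∪ { 1, 2, 4 }
  |family| = 24
Round 4. New:
  { 3 }  = S∖{ 1, 2, 4, 5 }
  { 1, 4 }  = { 4 } ∪ { 1 }
  { 4, 5 }  = { 5 } ∪ { 4 }
  { 1, 2, 3 }  = { 1, 2 } ∪ { 1, 3 }
  { 1, 4, 5 }  = { 1, 5 } ∪ { 4 }
  { 2, 3, 4 }  = S∖{ 1, 5 }
  { 2, 3, 5 }  = { 2, 5 } ∪ { 3, 5 }
  |family| = 31
Round 5 adds 1:
  { 2, 3 }  = S∖{ 1, 4, 5 }
  |family| = 32
Round 6: already closed under ᶜ and ∪.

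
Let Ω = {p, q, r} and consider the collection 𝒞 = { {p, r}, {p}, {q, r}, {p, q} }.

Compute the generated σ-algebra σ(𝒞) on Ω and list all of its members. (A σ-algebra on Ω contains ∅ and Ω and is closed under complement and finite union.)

Initial family (6 sets): { ∅, {p}, {p, q}, {p, r}, {q, r}, Ω }.
Pass 1: 2 new —
  {q}  = Ω∖{p, r}
  {r}  = Ω∖{p, q}
  (now 8)
Pass 2: closed — nothing new.

σ(𝒞) = { ∅, {p}, {q}, {r}, {p, q}, {p, r}, {q, r}, Ω }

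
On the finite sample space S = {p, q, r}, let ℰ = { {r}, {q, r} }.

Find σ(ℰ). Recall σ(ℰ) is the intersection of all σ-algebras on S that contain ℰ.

Answer: σ(ℰ) = { {}, {p}, {q}, {r}, {p, q}, {p, r}, {q, r}, S }

Working:
Initial family (4 sets): { {}, {r}, {q, r}, S }.
Step 1: 2 new —
  {p}  = complement {q, r}
  {p, q}  = complement {r}
  |family| = 6
Step 2 adds 1:
  {p, r}  = {r} ∪ {p}
  |family| = 7
Step 3: +1 →
  {q}  = complement {p, r}
  |family| = 8
Step 4: no new sets; the family is a σ-algebra.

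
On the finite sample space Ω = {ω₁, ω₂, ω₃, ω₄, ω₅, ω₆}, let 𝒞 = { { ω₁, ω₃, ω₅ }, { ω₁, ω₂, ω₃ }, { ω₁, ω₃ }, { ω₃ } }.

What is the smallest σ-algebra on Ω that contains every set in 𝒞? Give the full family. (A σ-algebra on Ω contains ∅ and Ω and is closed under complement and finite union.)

|σ(𝒞)| = 32.  σ(𝒞) = { {  }, { ω₁ }, { ω₂ }, { ω₃ }, { ω₅ }, { ω₁, ω₂ }, { ω₁, ω₃ }, { ω₁, ω₅ }, { ω₂, ω₃ }, { ω₂, ω₅ }, { ω₃, ω₅ }, { ω₄, ω₆ }, { ω₁, ω₂, ω₃ }, { ω₁, ω₂, ω₅ }, { ω₁, ω₃, ω₅ }, { ω₁, ω₄, ω₆ }, { ω₂, ω₃, ω₅ }, { ω₂, ω₄, ω₆ }, { ω₃, ω₄, ω₆ }, { ω₄, ω₅, ω₆ }, { ω₁, ω₂, ω₃, ω₅ }, { ω₁, ω₂, ω₄, ω₆ }, { ω₁, ω₃, ω₄, ω₆ }, { ω₁, ω₄, ω₅, ω₆ }, { ω₂, ω₃, ω₄, ω₆ }, { ω₂, ω₄, ω₅, ω₆ }, { ω₃, ω₄, ω₅, ω₆ }, { ω₁, ω₂, ω₃, ω₄, ω₆ }, { ω₁, ω₂, ω₄, ω₅, ω₆ }, { ω₁, ω₃, ω₄, ω₅, ω₆ }, { ω₂, ω₃, ω₄, ω₅, ω₆ }, Ω }

Trace:
Begin from { {  }, { ω₃ }, { ω₁, ω₃ }, { ω₁, ω₂, ω₃ }, { ω₁, ω₃, ω₅ }, Ω } (that is, 𝒞 plus ∅ and Ω).
Pass 1 adds 5:
  { ω₂, ω₄, ω₆ }  = { ω₁, ω₃, ω₅ }ᶜ
  { ω₄, ω₅, ω₆ }  = { ω₁, ω₂, ω₃ }ᶜ
  { ω₁, ω₂, ω₃, ω₅ }  = { ω₁, ω₂, ω₃ } ∪ { ω₁, ω₃, ω₅ }
  { ω₂, ω₄, ω₅, ω₆ }  = { ω₁, ω₃ }ᶜ
  { ω₁, ω₂, ω₄, ω₅, ω₆ }  = { ω₃ }ᶜ
  [11 total]
Pass 2 (6 new):
  { ω₄, ω₆ }  = { ω₁, ω₂, ω₃, ω₅ }ᶜ
  { ω₂, ω₃, ω₄, ω₆ }  = { ω₂, ω₄, ω₆ } ∪ { ω₃ }
  { ω₃, ω₄, ω₅, ω₆ }  = { ω₃ } ∪ { ω₄, ω₅, ω₆ }
  { ω₁, ω₂, ω₃, ω₄, ω₆ }  = { ω₂, ω₄, ω₆ } ∪ { ω₁, ω₂, ω₃ }
  { ω₁, ω₃, ω₄, ω₅, ω₆ }  = { ω₁, ω₃, ω₅ } ∪ { ω₄, ω₅, ω₆ }
  { ω₂, ω₃, ω₄, ω₅, ω₆ }  = { ω₃ } ∪ { ω₂, ω₄, ω₅, ω₆ }
  [17 total]
Pass 3 (7 new):
  { ω₁ }  = { ω₂, ω₃, ω₄, ω₅, ω₆ }ᶜ
  { ω₂ }  = { ω₁, ω₃, ω₄, ω₅, ω₆ }ᶜ
  { ω₅ }  = { ω₁, ω₂, ω₃, ω₄, ω₆ }ᶜ
  { ω₁, ω₂ }  = { ω₃, ω₄, ω₅, ω₆ }ᶜ
  { ω₁, ω₅ }  = { ω₂, ω₃, ω₄, ω₆ }ᶜ
  { ω₃, ω₄, ω₆ }  = { ω₃ } ∪ { ω₄, ω₆ }
  { ω₁, ω₃, ω₄, ω₆ }  = { ω₁, ω₃ } ∪ { ω₄, ω₆ }
  [24 total]
Pass 4: +7 →
  { ω₂, ω₃ }  = { ω₂ } ∪ { ω₃ }
  { ω₂, ω₅ }  = { ω₁, ω₃, ω₄, ω₆ }ᶜ
  { ω₃, ω₅ }  = { ω₅ } ∪ { ω₃ }
  { ω₁, ω₂, ω₅ }  = { ω₃, ω₄, ω₆ }ᶜ
  { ω₁, ω₄, ω₆ }  = { ω₄, ω₆ } ∪ { ω₁ }
  { ω₁, ω₂, ω₄, ω₆ }  = { ω₂, ω₄, ω₆ } ∪ { ω₁, ω₂ }
  { ω₁, ω₄, ω₅, ω₆ }  = { ω₁, ω₅ } ∪ { ω₄, ω₆ }
  [31 total]
Pass 5: +1 →
  { ω₂, ω₃, ω₅ }  = { ω₁, ω₄, ω₆ }ᶜ
  [32 total]
Pass 6: stable.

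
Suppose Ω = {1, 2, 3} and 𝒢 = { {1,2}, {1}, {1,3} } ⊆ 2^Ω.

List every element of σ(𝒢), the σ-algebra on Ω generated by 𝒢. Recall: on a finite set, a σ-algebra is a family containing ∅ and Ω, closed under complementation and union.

Seed the family with 𝒢 together with ∅ and Ω: { ∅, {1}, {1,2}, {1,3}, Ω }.
Iteration 1: +3 →
  {2}  = complement {1,3}
  {3}  = complement {1,2}
  {2,3}  = complement {1}
  — 8 sets.
Iteration 2: stable.

Hence σ(𝒢) has 8 members: { ∅, {1}, {2}, {3}, {1,2}, {1,3}, {2,3}, Ω }.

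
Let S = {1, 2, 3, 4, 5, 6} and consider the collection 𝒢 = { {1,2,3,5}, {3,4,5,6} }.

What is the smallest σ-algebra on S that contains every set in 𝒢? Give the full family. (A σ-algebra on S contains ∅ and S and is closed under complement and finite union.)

σ(𝒢) = { {}, {1,2}, {3,5}, {4,6}, {1,2,3,5}, {1,2,4,6}, {3,4,5,6}, S }

Working:
Begin from { {}, {1,2,3,5}, {3,4,5,6}, S } (that is, 𝒢 plus ∅ and S).
Round 1: 2 new —
  {1,2}  = S∖{3,4,5,6}
  {4,6}  = S∖{1,2,3,5}
  — 6 sets.
Round 2: 1 new —
  {1,2,4,6}  = {1,2} ∪ {4,6}
  — 7 sets.
Round 3: +1 →
  {3,5}  = S∖{1,2,4,6}
  — 8 sets.
Round 4 adds nothing — fixpoint reached.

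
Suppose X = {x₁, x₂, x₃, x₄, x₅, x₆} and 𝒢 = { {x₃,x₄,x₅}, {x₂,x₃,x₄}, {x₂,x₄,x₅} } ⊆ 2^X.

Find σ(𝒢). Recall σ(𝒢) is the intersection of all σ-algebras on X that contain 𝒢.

σ(𝒢) (32 sets): { {}, {x₂}, {x₃}, {x₄}, {x₅}, {x₁,x₆}, {x₂,x₃}, {x₂,x₄}, {x₂,x₅}, {x₃,x₄}, {x₃,x₅}, {x₄,x₅}, {x₁,x₂,x₆}, {x₁,x₃,x₆}, {x₁,x₄,x₆}, {x₁,x₅,x₆}, {x₂,x₃,x₄}, {x₂,x₃,x₅}, {x₂,x₄,x₅}, {x₃,x₄,x₅}, {x₁,x₂,x₃,x₆}, {x₁,x₂,x₄,x₆}, {x₁,x₂,x₅,x₆}, {x₁,x₃,x₄,x₆}, {x₁,x₃,x₅,x₆}, {x₁,x₄,x₅,x₆}, {x₂,x₃,x₄,x₅}, {x₁,x₂,x₃,x₄,x₆}, {x₁,x₂,x₃,x₅,x₆}, {x₁,x₂,x₄,x₅,x₆}, {x₁,x₃,x₄,x₅,x₆}, X }

Trace:
Start: 𝒢 ∪ {∅, X} = { {}, {x₂,x₃,x₄}, {x₂,x₄,x₅}, {x₃,x₄,x₅}, X }.
Step 1 (4 new):
  {x₁,x₂,x₆}  = X∖{x₃,x₄,x₅}
  {x₁,x₃,x₆}  = X∖{x₂,x₄,x₅}
  {x₁,x₅,x₆}  = X∖{x₂,x₃,x₄}
  {x₂,x₃,x₄,x₅}  = {x₃,x₄,x₅} ∪ {x₂,x₃,x₄}
  (now 9)
Step 2 (7 new):
  {x₁,x₆}  = X∖{x₂,x₃,x₄,x₅}
  {x₁,x₂,x₃,x₆}  = {x₁,x₃,x₆} ∪ {x₁,x₂,x₆}
  {x₁,x₂,x₅,x₆}  = {x₁,x₅,x₆} ∪ {x₁,x₂,x₆}
  {x₁,x₃,x₅,x₆}  = {x₁,x₃,x₆} ∪ {x₁,x₅,x₆}
  {x₁,x₂,x₃,x₄,x₆}  = {x₂,x₃,x₄} ∪ {x₁,x₃,x₆}
  {x₁,x₂,x₄,x₅,x₆}  = {x₁,x₅,x₆} ∪ {x₂,x₄,x₅}
  {x₁,x₃,x₄,x₅,x₆}  = {x₃,x₄,x₅} ∪ {x₁,x₃,x₆}
  (now 16)
Step 3 adds 7:
  {x₂}  = X∖{x₁,x₃,x₄,x₅,x₆}
  {x₃}  = X∖{x₁,x₂,x₄,x₅,x₆}
  {x₅}  = X∖{x₁,x₂,x₃,x₄,x₆}
  {x₂,x₄}  = X∖{x₁,x₃,x₅,x₆}
  {x₃,x₄}  = X∖{x₁,x₂,x₅,x₆}
  {x₄,x₅}  = X∖{x₁,x₂,x₃,x₆}
  {x₁,x₂,x₃,x₅,x₆}  = {x₁,x₃,x₅,x₆} ∪ {x₁,x₂,x₆}
  (now 23)
Step 4 adds 7:
  {x₄}  = X∖{x₁,x₂,x₃,x₅,x₆}
  {x₂,x₃}  = {x₂} ∪ {x₃}
  {x₂,x₅}  = {x₂} ∪ {x₅}
  {x₃,x₅}  = {x₅} ∪ {x₃}
  {x₁,x₂,x₄,x₆}  = {x₁,x₆} ∪ {x₂,x₄}
  {x₁,x₃,x₄,x₆}  = {x₃,x₄} ∪ {x₁,x₃,x₆}
  {x₁,x₄,x₅,x₆}  = {x₁,x₆} ∪ {x₄,x₅}
  (now 30)
Step 5 adds 2:
  {x₁,x₄,x₆}  = {x₁,x₆} ∪ {x₄}
  {x₂,x₃,x₅}  = {x₂,x₅} ∪ {x₃}
  (now 32)
Step 6: closed — nothing new.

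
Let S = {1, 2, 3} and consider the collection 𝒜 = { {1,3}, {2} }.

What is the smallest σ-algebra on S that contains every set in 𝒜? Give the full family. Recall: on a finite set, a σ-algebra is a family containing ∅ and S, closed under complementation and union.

Take S₀ = 𝒜 ∪ {∅, S} = { ∅, {2}, {1,3}, S }.
Step 1: stable.

σ(𝒜) = { ∅, {2}, {1,3}, S }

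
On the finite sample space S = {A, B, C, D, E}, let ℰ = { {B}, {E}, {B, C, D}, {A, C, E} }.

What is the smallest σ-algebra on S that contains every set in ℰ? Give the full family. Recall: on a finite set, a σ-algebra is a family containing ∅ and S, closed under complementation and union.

σ(ℰ) = { ∅, {A}, {B}, {C}, {D}, {E}, {A, B}, {A, C}, {A, D}, {A, E}, {B, C}, {B, D}, {B, E}, {C, D}, {C, E}, {D, E}, {A, B, C}, {A, B, D}, {A, B, E}, {A, C, D}, {A, C, E}, {A, D, E}, {B, C, D}, {B, C, E}, {B, D, E}, {C, D, E}, {A, B, C, D}, {A, B, C, E}, {A, B, D, E}, {A, C, D, E}, {B, C, D, E}, S }

Check:
Begin from { ∅, {B}, {E}, {A, C, E}, {B, C, D}, S } (that is, ℰ plus ∅ and S).
Pass 1. New:
  {A, E}  = {B, C, D}ᶜ
  {B, D}  = {A, C, E}ᶜ
  {B, E}  = {B} ∪ {E}
  {A, B, C, D}  = {E}ᶜ
  {A, B, C, E}  = {A, C, E} ∪ {B}
  {A, C, D, E}  = {B}ᶜ
  {B, C, D, E}  = {B, C, D} ∪ {E}
Pass 2 (6 new):
  {A}  = {B, C, D, E}ᶜ
  {D}  = {A, B, C, E}ᶜ
  {A, B, E}  = {B, E} ∪ {A, E}
  {A, C, D}  = {B, E}ᶜ
  {B, D, E}  = {B, E} ∪ {B, D}
  {A, B, D, E}  = {A, E} ∪ {B, D}
Pass 3. New:
  {C}  = {A, B, D, E}ᶜ
  {A, B}  = {B} ∪ {A}
  {A, C}  = {B, D, E}ᶜ
  {A, D}  = {D} ∪ {A}
  {C, D}  = {A, B, E}ᶜ
  {D, E}  = {E} ∪ {D}
  {A, B, D}  = {B, D} ∪ {A}
  {A, D, E}  = {A, E} ∪ {D}
Pass 4: +5 →
  {B, C}  = {A, D, E}ᶜ
  {C, E}  = {A, B, D}ᶜ
  {A, B, C}  = {D, E}ᶜ
  {B, C, E}  = {A, D}ᶜ
  {C, D, E}  = {A, B}ᶜ
Pass 5: already closed under ᶜ and ∪.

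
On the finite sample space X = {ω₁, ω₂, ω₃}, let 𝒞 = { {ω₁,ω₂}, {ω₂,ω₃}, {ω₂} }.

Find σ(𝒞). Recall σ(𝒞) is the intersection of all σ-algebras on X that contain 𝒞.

Take S₀ = 𝒞 ∪ {∅, X} = { ∅, {ω₂}, {ω₁,ω₂}, {ω₂,ω₃}, X }.
Pass 1 (3 new):
  {ω₁}  = X∖{ω₂,ω₃}
  {ω₃}  = X∖{ω₁,ω₂}
  {ω₁,ω₃}  = X∖{ω₂}
After Pass 2 the family is unchanged; done.

σ(𝒞) = { ∅, {ω₁}, {ω₂}, {ω₃}, {ω₁,ω₂}, {ω₁,ω₃}, {ω₂,ω₃}, X }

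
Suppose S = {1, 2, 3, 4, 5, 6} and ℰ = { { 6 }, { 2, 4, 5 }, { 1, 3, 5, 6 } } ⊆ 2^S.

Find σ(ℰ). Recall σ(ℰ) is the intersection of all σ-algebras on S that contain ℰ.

Answer: σ(ℰ) = { {  }, { 5 }, { 6 }, { 1, 3 }, { 2, 4 }, { 5, 6 }, { 1, 3, 5 }, { 1, 3, 6 }, { 2, 4, 5 }, { 2, 4, 6 }, { 1, 2, 3, 4 }, { 1, 3, 5, 6 }, { 2, 4, 5, 6 }, { 1, 2, 3, 4, 5 }, { 1, 2, 3, 4, 6 }, S }

Working:
Take S₀ = ℰ ∪ {∅, S} = { {  }, { 6 }, { 2, 4, 5 }, { 1, 3, 5, 6 }, S }.
Round 1: +4 →
  { 2, 4 }  = { 1, 3, 5, 6 }ᶜ
  { 1, 3, 6 }  = { 2, 4, 5 }ᶜ
  { 2, 4, 5, 6 }  = { 2, 4, 5 } ∪ { 6 }
  { 1, 2, 3, 4, 5 }  = { 6 }ᶜ
  (now 9)
Round 2 adds 3:
  { 1, 3 }  = { 2, 4, 5, 6 }ᶜ
  { 2, 4, 6 }  = { 6 } ∪ { 2, 4 }
  { 1, 2, 3, 4, 6 }  = { 1, 3, 6 } ∪ { 2, 4 }
  (now 12)
Round 3: +3 →
  { 5 }  = { 1, 2, 3, 4, 6 }ᶜ
  { 1, 3, 5 }  = { 2, 4, 6 }ᶜ
  { 1, 2, 3, 4 }  = { 1, 3 } ∪ { 2, 4 }
  (now 15)
Round 4: 1 new —
  { 5, 6 }  = { 1, 2, 3, 4 }ᶜ
  (now 16)
Round 5: closed — nothing new.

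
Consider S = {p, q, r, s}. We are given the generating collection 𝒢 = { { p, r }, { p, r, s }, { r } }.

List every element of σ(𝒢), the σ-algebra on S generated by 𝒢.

σ(𝒢) = { ∅, { p }, { q }, { r }, { s }, { p, q }, { p, r }, { p, s }, { q, r }, { q, s }, { r, s }, { p, q, r }, { p, q, s }, { p, r, s }, { q, r, s }, S }

Working:
Take S₀ = 𝒢 ∪ {∅, S} = { ∅, { r }, { p, r }, { p, r, s }, S }.
Round 1 adds 3:
  { q }  = complement { p, r, s }
  { q, s }  = complement { p, r }
  { p, q, s }  = complement { r }
  |family| = 8
Round 2. New:
  { q, r }  = { r } ∪ { q }
  { p, q, r }  = { q } ∪ { p, r }
  { q, r, s }  = { r } ∪ { q, s }
  |family| = 11
Round 3: 3 new —
  { p }  = complement { q, r, s }
  { s }  = complement { p, q, r }
  { p, s }  = complement { q, r }
  |family| = 14
Round 4: +2 →
  { p, q }  = { q } ∪ { p }
  { r, s }  = { r } ∪ { s }
  |family| = 16
Round 5: stable.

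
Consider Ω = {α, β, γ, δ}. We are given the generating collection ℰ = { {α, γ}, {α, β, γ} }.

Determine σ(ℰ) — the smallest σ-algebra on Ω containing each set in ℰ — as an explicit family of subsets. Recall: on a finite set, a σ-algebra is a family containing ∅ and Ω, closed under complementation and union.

|σ(ℰ)| = 8.  σ(ℰ) = { ∅, {β}, {δ}, {α, γ}, {β, δ}, {α, β, γ}, {α, γ, δ}, Ω }

Trace:
Begin from { ∅, {α, γ}, {α, β, γ}, Ω } (that is, ℰ plus ∅ and Ω).
Iteration 1. New:
  {δ}  = complement {α, β, γ}
  {β, δ}  = complement {α, γ}
Iteration 2 adds 1:
  {α, γ, δ}  = {α, γ} ∪ {δ}
Iteration 3 (1 new):
  {β}  = complement {α, γ, δ}
Iteration 4 adds nothing — fixpoint reached.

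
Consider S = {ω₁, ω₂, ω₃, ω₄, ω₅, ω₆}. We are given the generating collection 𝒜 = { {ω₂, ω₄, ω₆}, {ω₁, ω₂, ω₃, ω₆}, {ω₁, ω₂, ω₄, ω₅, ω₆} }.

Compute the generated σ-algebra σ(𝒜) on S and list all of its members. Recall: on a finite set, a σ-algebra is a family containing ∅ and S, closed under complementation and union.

Answer: σ(𝒜) = { {}, {ω₁}, {ω₃}, {ω₄}, {ω₅}, {ω₁, ω₃}, {ω₁, ω₄}, {ω₁, ω₅}, {ω₂, ω₆}, {ω₃, ω₄}, {ω₃, ω₅}, {ω₄, ω₅}, {ω₁, ω₂, ω₆}, {ω₁, ω₃, ω₄}, {ω₁, ω₃, ω₅}, {ω₁, ω₄, ω₅}, {ω₂, ω₃, ω₆}, {ω₂, ω₄, ω₆}, {ω₂, ω₅, ω₆}, {ω₃, ω₄, ω₅}, {ω₁, ω₂, ω₃, ω₆}, {ω₁, ω₂, ω₄, ω₆}, {ω₁, ω₂, ω₅, ω₆}, {ω₁, ω₃, ω₄, ω₅}, {ω₂, ω₃, ω₄, ω₆}, {ω₂, ω₃, ω₅, ω₆}, {ω₂, ω₄, ω₅, ω₆}, {ω₁, ω₂, ω₃, ω₄, ω₆}, {ω₁, ω₂, ω₃, ω₅, ω₆}, {ω₁, ω₂, ω₄, ω₅, ω₆}, {ω₂, ω₃, ω₄, ω₅, ω₆}, S }

Check:
Initial family (5 sets): { {}, {ω₂, ω₄, ω₆}, {ω₁, ω₂, ω₃, ω₆}, {ω₁, ω₂, ω₄, ω₅, ω₆}, S }.
Pass 1 adds 4:
  {ω₃}  = S∖{ω₁, ω₂, ω₄, ω₅, ω₆}
  {ω₄, ω₅}  = S∖{ω₁, ω₂, ω₃, ω₆}
  {ω₁, ω₃, ω₅}  = S∖{ω₂, ω₄, ω₆}
  {ω₁, ω₂, ω₃, ω₄, ω₆}  = {ω₂, ω₄, ω₆} ∪ {ω₁, ω₂, ω₃, ω₆}
  (now 9)
Pass 2 adds 6:
  {ω₅}  = S∖{ω₁, ω₂, ω₃, ω₄, ω₆}
  {ω₃, ω₄, ω₅}  = {ω₄, ω₅} ∪ {ω₃}
  {ω₁, ω₃, ω₄, ω₅}  = {ω₁, ω₃, ω₅} ∪ {ω₄, ω₅}
  {ω₂, ω₃, ω₄, ω₆}  = {ω₂, ω₄, ω₆} ∪ {ω₃}
  {ω₂, ω₄, ω₅, ω₆}  = {ω₂, ω₄, ω₆} ∪ {ω₄, ω₅}
  {ω₁, ω₂, ω₃, ω₅, ω₆}  = {ω₁, ω₃, ω₅} ∪ {ω₁, ω₂, ω₃, ω₆}
  (now 15)
Pass 3. New:
  {ω₄}  = S∖{ω₁, ω₂, ω₃, ω₅, ω₆}
  {ω₁, ω₃}  = S∖{ω₂, ω₄, ω₅, ω₆}
  {ω₁, ω₅}  = S∖{ω₂, ω₃, ω₄, ω₆}
  {ω₂, ω₆}  = S∖{ω₁, ω₃, ω₄, ω₅}
  {ω₃, ω₅}  = {ω₃} ∪ {ω₅}
  {ω₁, ω₂, ω₆}  = S∖{ω₃, ω₄, ω₅}
  {ω₂, ω₃, ω₄, ω₅, ω₆}  = {ω₄, ω₅} ∪ {ω₂, ω₃, ω₄, ω₆}
  (now 22)
Pass 4 (9 new):
  {ω₁}  = S∖{ω₂, ω₃, ω₄, ω₅, ω₆}
  {ω₃, ω₄}  = {ω₃} ∪ {ω₄}
  {ω₁, ω₃, ω₄}  = {ω₁, ω₃} ∪ {ω₄}
  {ω₁, ω₄, ω₅}  = {ω₄, ω₅} ∪ {ω₁, ω₅}
  {ω₂, ω₃, ω₆}  = {ω₂, ω₆} ∪ {ω₃}
  {ω₂, ω₅, ω₆}  = {ω₂, ω₆} ∪ {ω₅}
  {ω₁, ω₂, ω₄, ω₆}  = S∖{ω₃, ω₅}
  {ω₁, ω₂, ω₅, ω₆}  = {ω₁, ω₅} ∪ {ω₂, ω₆}
  {ω₂, ω₃, ω₅, ω₆}  = {ω₃, ω₅} ∪ {ω₂, ω₆}
  (now 31)
Pass 5. New:
  {ω₁, ω₄}  = S∖{ω₂, ω₃, ω₅, ω₆}
  (now 32)
After Pass 6 the family is unchanged; done.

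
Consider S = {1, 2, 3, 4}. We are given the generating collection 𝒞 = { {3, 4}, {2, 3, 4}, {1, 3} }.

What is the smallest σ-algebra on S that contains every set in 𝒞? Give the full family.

Answer: σ(𝒞) = { {}, {1}, {2}, {3}, {4}, {1, 2}, {1, 3}, {1, 4}, {2, 3}, {2, 4}, {3, 4}, {1, 2, 3}, {1, 2, 4}, {1, 3, 4}, {2, 3, 4}, S }

Trace:
Initial family (5 sets): { {}, {1, 3}, {3, 4}, {2, 3, 4}, S }.
Step 1 adds 4:
  {1}  = complement {2, 3, 4}
  {1, 2}  = complement {3, 4}
  {2, 4}  = complement {1, 3}
  {1, 3, 4}  = {3, 4} ∪ {1, 3}
  (now 9)
Step 2: 3 new —
  {2}  = complement {1, 3, 4}
  {1, 2, 3}  = {1, 2} ∪ {1, 3}
  {1, 2, 4}  = {1, 2} ∪ {2, 4}
  (now 12)
Step 3: 2 new —
  {3}  = complement {1, 2, 4}
  {4}  = complement {1, 2, 3}
  (now 14)
Step 4: +2 →
  {1, 4}  = {4} ∪ {1}
  {2, 3}  = {3} ∪ {2}
  (now 16)
Step 5: already closed under ᶜ and ∪.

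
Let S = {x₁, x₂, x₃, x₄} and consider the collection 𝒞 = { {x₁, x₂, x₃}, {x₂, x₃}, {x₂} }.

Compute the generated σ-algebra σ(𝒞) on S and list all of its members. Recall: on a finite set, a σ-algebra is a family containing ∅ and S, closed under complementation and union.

Answer: σ(𝒞) = { {}, {x₁}, {x₂}, {x₃}, {x₄}, {x₁, x₂}, {x₁, x₃}, {x₁, x₄}, {x₂, x₃}, {x₂, x₄}, {x₃, x₄}, {x₁, x₂, x₃}, {x₁, x₂, x₄}, {x₁, x₃, x₄}, {x₂, x₃, x₄}, S }

Working:
Start: 𝒞 ∪ {∅, S} = { {}, {x₂}, {x₂, x₃}, {x₁, x₂, x₃}, S }.
Round 1: +3 →
  {x₄}  = S∖{x₁, x₂, x₃}
  {x₁, x₄}  = S∖{x₂, x₃}
  {x₁, x₃, x₄}  = S∖{x₂}
  (now 8)
Round 2 (3 new):
  {x₂, x₄}  = {x₄} ∪ {x₂}
  {x₁, x₂, x₄}  = {x₂} ∪ {x₁, x₄}
  {x₂, x₃, x₄}  = {x₄} ∪ {x₂, x₃}
  (now 11)
Round 3: 3 new —
  {x₁}  = S∖{x₂, x₃, x₄}
  {x₃}  = S∖{x₁, x₂, x₄}
  {x₁, x₃}  = S∖{x₂, x₄}
  (now 14)
Round 4 adds 2:
  {x₁, x₂}  = {x₂} ∪ {x₁}
  {x₃, x₄}  = {x₃} ∪ {x₄}
  (now 16)
Round 5 adds nothing — fixpoint reached.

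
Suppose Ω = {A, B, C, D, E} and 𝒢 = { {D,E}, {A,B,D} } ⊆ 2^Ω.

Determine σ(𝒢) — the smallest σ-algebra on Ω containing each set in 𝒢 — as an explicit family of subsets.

Initial family (4 sets): { {}, {D,E}, {A,B,D}, Ω }.
Step 1: +3 →
  {C,E}  = ᶜ of {A,B,D}
  {A,B,C}  = ᶜ of {D,E}
  {A,B,D,E}  = {D,E} ∪ {A,B,D}
  [7 total]
Step 2 (4 new):
  {C}  = ᶜ of {A,B,D,E}
  {C,D,E}  = {D,E} ∪ {C,E}
  {A,B,C,D}  = {A,B,C} ∪ {A,B,D}
  {A,B,C,E}  = {A,B,C} ∪ {C,E}
  [11 total]
Step 3: +3 →
  {D}  = ᶜ of {A,B,C,E}
  {E}  = ᶜ of {A,B,C,D}
  {A,B}  = ᶜ of {C,D,E}
  [14 total]
Step 4 (2 new):
  {C,D}  = {C} ∪ {D}
  {A,B,E}  = {A,B} ∪ {E}
  [16 total]
Step 5: closed — nothing new.

|σ(𝒢)| = 16.  σ(𝒢) = { {}, {C}, {D}, {E}, {A,B}, {C,D}, {C,E}, {D,E}, {A,B,C}, {A,B,D}, {A,B,E}, {C,D,E}, {A,B,C,D}, {A,B,C,E}, {A,B,D,E}, Ω }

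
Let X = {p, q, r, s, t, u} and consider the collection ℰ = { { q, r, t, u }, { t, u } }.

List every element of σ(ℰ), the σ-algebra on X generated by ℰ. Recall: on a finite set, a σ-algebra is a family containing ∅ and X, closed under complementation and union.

Initial family (4 sets): { {  }, { t, u }, { q, r, t, u }, X }.
Pass 1: 2 new —
  { p, s }  = { q, r, t, u }ᶜ
  { p, q, r, s }  = { t, u }ᶜ
Pass 2: +1 →
  { p, s, t, u }  = { p, s } ∪ { t, u }
Pass 3 adds 1:
  { q, r }  = { p, s, t, u }ᶜ
Pass 4: closed — nothing new.

|σ(ℰ)| = 8.  σ(ℰ) = { {  }, { p, s }, { q, r }, { t, u }, { p, q, r, s }, { p, s, t, u }, { q, r, t, u }, X }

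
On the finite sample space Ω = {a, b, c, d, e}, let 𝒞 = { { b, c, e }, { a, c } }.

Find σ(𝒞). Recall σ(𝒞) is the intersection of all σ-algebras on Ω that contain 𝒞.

Start: 𝒞 ∪ {∅, Ω} = { {}, { a, c }, { b, c, e }, Ω }.
Iteration 1: 3 new —
  { a, d }  = { b, c, e }ᶜ
  { b, d, e }  = { a, c }ᶜ
  { a, b, c, e }  = { a, c } ∪ { b, c, e }
  (now 7)
Iteration 2: +4 →
  { d }  = { a, b, c, e }ᶜ
  { a, c, d }  = { a, d } ∪ { a, c }
  { a, b, d, e }  = { a, d } ∪ { b, d, e }
  { b, c, d, e }  = { b, c, e } ∪ { b, d, e }
  (now 11)
Iteration 3 adds 3:
  { a }  = { b, c, d, e }ᶜ
  { c }  = { a, b, d, e }ᶜ
  { b, e }  = { a, c, d }ᶜ
  (now 14)
Iteration 4 adds 2:
  { c, d }  = { c } ∪ { d }
  { a, b, e }  = { b, e } ∪ { a }
  (now 16)
After Iteration 5 the family is unchanged; done.

Hence σ(𝒞) has 16 members: { {}, { a }, { c }, { d }, { a, c }, { a, d }, { b, e }, { c, d }, { a, b, e }, { a, c, d }, { b, c, e }, { b, d, e }, { a, b, c, e }, { a, b, d, e }, { b, c, d, e }, Ω }.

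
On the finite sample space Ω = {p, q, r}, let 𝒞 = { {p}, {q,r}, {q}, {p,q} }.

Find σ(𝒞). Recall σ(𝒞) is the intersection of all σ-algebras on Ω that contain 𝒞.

σ(𝒞) (8 sets): { {}, {p}, {q}, {r}, {p,q}, {p,r}, {q,r}, Ω }

Check:
Take S₀ = 𝒞 ∪ {∅, Ω} = { {}, {p}, {q}, {p,q}, {q,r}, Ω }.
Step 1. New:
  {r}  = Ω∖{p,q}
  {p,r}  = Ω∖{q}
  — 8 sets.
Step 2: stable.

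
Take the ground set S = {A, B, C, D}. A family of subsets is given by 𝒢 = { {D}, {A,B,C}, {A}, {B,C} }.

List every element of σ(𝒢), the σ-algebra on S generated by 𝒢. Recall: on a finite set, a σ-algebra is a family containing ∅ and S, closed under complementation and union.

σ(𝒢) = { ∅, {A}, {D}, {A,D}, {B,C}, {A,B,C}, {B,C,D}, S }

Trace:
Begin from { ∅, {A}, {D}, {B,C}, {A,B,C}, S } (that is, 𝒢 plus ∅ and S).
Round 1: +2 →
  {A,D}  = S∖{B,C}
  {B,C,D}  = S∖{A}
  (now 8)
Round 2 adds nothing — fixpoint reached.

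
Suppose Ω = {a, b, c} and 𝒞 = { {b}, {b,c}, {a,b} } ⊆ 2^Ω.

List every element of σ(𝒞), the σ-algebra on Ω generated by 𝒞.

σ(𝒞) = { {}, {a}, {b}, {c}, {a,b}, {a,c}, {b,c}, Ω }

Trace:
Initial family (5 sets): { {}, {b}, {a,b}, {b,c}, Ω }.
Iteration 1 adds 3:
  {a}  = ᶜ of {b,c}
  {c}  = ᶜ of {a,b}
  {a,c}  = ᶜ of {b}
  [8 total]
Iteration 2: stable.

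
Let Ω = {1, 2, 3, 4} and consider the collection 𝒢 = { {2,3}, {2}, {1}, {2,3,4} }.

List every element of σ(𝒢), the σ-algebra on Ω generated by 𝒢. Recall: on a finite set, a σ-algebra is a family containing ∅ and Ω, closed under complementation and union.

σ(𝒢) (16 sets): { {}, {1}, {2}, {3}, {4}, {1,2}, {1,3}, {1,4}, {2,3}, {2,4}, {3,4}, {1,2,3}, {1,2,4}, {1,3,4}, {2,3,4}, Ω }

Derivation:
Take S₀ = 𝒢 ∪ {∅, Ω} = { {}, {1}, {2}, {2,3}, {2,3,4}, Ω }.
Round 1 (4 new):
  {1,2}  = {2} ∪ {1}
  {1,4}  = {2,3}ᶜ
  {1,2,3}  = {2,3} ∪ {1}
  {1,3,4}  = {2}ᶜ
  (now 10)
Round 2. New:
  {4}  = {1,2,3}ᶜ
  {3,4}  = {1,2}ᶜ
  {1,2,4}  = {1,2} ∪ {1,4}
  (now 13)
Round 3: 2 new —
  {3}  = {1,2,4}ᶜ
  {2,4}  = {4} ∪ {2}
  (now 15)
Round 4 (1 new):
  {1,3}  = {2,4}ᶜ
  (now 16)
Round 5 adds nothing — fixpoint reached.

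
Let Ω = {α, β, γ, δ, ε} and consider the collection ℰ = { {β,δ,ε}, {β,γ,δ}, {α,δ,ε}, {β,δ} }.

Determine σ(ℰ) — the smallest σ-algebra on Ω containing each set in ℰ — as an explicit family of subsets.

σ(ℰ) = { {}, {α}, {β}, {γ}, {δ}, {ε}, {α,β}, {α,γ}, {α,δ}, {α,ε}, {β,γ}, {β,δ}, {β,ε}, {γ,δ}, {γ,ε}, {δ,ε}, {α,β,γ}, {α,β,δ}, {α,β,ε}, {α,γ,δ}, {α,γ,ε}, {α,δ,ε}, {β,γ,δ}, {β,γ,ε}, {β,δ,ε}, {γ,δ,ε}, {α,β,γ,δ}, {α,β,γ,ε}, {α,β,δ,ε}, {α,γ,δ,ε}, {β,γ,δ,ε}, Ω }

Working:
Initial family (6 sets): { {}, {β,δ}, {α,δ,ε}, {β,γ,δ}, {β,δ,ε}, Ω }.
Pass 1: +6 →
  {α,γ}  = Ω∖{β,δ,ε}
  {α,ε}  = Ω∖{β,γ,δ}
  {β,γ}  = Ω∖{α,δ,ε}
  {α,γ,ε}  = Ω∖{β,δ}
  {α,β,δ,ε}  = {α,δ,ε} ∪ {β,δ}
  {β,γ,δ,ε}  = {β,γ,δ} ∪ {β,δ,ε}
  — 12 sets.
Pass 2 (6 new):
  {α}  = Ω∖{β,γ,δ,ε}
  {γ}  = Ω∖{α,β,δ,ε}
  {α,β,γ}  = {β,γ} ∪ {α,γ}
  {α,β,γ,δ}  = {β,γ,δ} ∪ {α,γ}
  {α,β,γ,ε}  = {α,γ,ε} ∪ {β,γ}
  {α,γ,δ,ε}  = {α,δ,ε} ∪ {α,γ,ε}
  — 18 sets.
Pass 3: 5 new —
  {β}  = Ω∖{α,γ,δ,ε}
  {δ}  = Ω∖{α,β,γ,ε}
  {ε}  = Ω∖{α,β,γ,δ}
  {δ,ε}  = Ω∖{α,β,γ}
  {α,β,δ}  = {β,δ} ∪ {α}
  — 23 sets.
Pass 4: 9 new —
  {α,β}  = {β} ∪ {α}
  {α,δ}  = {δ} ∪ {α}
  {β,ε}  = {β} ∪ {ε}
  {γ,δ}  = {γ} ∪ {δ}
  {γ,ε}  = Ω∖{α,β,δ}
  {α,β,ε}  = {β} ∪ {α,ε}
  {α,γ,δ}  = {α,γ} ∪ {δ}
  {β,γ,ε}  = {ε} ∪ {β,γ}
  {γ,δ,ε}  = {δ,ε} ∪ {γ}
  — 32 sets.
Pass 5: no new sets; the family is a σ-algebra.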